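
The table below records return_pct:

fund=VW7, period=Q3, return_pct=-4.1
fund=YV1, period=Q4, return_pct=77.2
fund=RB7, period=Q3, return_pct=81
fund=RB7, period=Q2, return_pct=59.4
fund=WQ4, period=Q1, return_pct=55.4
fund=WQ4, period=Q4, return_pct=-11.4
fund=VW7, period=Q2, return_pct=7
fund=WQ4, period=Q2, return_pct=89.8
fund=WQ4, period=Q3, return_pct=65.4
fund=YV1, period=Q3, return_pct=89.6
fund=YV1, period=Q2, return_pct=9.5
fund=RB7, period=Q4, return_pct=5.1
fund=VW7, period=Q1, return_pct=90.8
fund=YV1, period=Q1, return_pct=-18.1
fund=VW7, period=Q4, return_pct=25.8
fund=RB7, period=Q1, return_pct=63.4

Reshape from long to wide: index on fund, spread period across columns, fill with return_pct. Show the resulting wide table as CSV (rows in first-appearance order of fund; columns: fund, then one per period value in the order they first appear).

fund,Q3,Q4,Q2,Q1
VW7,-4.1,25.8,7,90.8
YV1,89.6,77.2,9.5,-18.1
RB7,81,5.1,59.4,63.4
WQ4,65.4,-11.4,89.8,55.4

Columns: fund plus the 4 distinct period values (Q3, Q4, Q2, Q1).
For example, row VW7 column Q3 takes return_pct=-4.1 from the long row (VW7, Q3).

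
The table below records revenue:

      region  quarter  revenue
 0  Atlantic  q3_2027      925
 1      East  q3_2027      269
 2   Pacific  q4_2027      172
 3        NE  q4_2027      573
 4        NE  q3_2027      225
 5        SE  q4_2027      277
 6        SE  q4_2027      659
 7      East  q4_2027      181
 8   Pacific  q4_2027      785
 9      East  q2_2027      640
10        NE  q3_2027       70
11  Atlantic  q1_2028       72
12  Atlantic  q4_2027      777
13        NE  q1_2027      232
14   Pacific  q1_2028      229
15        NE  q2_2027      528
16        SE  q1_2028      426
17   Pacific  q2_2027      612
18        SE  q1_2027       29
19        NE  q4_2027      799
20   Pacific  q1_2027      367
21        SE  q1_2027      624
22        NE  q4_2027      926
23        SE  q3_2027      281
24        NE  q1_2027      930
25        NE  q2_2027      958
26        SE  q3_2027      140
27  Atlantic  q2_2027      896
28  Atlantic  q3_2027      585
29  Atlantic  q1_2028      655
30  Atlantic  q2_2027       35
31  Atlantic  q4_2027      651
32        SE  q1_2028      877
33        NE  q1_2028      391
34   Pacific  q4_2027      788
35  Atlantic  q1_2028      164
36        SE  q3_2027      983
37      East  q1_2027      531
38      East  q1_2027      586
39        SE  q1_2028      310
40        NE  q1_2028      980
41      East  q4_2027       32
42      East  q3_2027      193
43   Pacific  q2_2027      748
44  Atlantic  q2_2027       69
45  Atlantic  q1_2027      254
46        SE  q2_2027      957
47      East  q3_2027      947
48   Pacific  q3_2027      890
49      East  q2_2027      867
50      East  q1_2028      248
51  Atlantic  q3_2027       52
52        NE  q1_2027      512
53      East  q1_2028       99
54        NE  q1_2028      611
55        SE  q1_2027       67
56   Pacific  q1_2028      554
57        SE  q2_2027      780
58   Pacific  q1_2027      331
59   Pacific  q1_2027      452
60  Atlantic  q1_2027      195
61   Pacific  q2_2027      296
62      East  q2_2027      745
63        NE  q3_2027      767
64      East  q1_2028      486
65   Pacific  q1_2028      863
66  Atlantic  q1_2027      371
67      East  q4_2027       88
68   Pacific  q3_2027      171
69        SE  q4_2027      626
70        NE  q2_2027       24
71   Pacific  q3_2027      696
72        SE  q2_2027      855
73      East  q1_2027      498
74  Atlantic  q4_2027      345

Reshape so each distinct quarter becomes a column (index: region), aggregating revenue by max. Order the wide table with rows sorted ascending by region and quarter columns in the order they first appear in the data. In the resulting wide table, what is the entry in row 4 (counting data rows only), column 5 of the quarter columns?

452

With rows sorted ascending by region, row 4 is region=Pacific. quarter columns in first-appearance order: q3_2027, q4_2027, q2_2027, q1_2028, q1_2027; column 5 is q1_2027.
Long rows with region=Pacific, quarter=q1_2027: max(367, 331, 452) = 452.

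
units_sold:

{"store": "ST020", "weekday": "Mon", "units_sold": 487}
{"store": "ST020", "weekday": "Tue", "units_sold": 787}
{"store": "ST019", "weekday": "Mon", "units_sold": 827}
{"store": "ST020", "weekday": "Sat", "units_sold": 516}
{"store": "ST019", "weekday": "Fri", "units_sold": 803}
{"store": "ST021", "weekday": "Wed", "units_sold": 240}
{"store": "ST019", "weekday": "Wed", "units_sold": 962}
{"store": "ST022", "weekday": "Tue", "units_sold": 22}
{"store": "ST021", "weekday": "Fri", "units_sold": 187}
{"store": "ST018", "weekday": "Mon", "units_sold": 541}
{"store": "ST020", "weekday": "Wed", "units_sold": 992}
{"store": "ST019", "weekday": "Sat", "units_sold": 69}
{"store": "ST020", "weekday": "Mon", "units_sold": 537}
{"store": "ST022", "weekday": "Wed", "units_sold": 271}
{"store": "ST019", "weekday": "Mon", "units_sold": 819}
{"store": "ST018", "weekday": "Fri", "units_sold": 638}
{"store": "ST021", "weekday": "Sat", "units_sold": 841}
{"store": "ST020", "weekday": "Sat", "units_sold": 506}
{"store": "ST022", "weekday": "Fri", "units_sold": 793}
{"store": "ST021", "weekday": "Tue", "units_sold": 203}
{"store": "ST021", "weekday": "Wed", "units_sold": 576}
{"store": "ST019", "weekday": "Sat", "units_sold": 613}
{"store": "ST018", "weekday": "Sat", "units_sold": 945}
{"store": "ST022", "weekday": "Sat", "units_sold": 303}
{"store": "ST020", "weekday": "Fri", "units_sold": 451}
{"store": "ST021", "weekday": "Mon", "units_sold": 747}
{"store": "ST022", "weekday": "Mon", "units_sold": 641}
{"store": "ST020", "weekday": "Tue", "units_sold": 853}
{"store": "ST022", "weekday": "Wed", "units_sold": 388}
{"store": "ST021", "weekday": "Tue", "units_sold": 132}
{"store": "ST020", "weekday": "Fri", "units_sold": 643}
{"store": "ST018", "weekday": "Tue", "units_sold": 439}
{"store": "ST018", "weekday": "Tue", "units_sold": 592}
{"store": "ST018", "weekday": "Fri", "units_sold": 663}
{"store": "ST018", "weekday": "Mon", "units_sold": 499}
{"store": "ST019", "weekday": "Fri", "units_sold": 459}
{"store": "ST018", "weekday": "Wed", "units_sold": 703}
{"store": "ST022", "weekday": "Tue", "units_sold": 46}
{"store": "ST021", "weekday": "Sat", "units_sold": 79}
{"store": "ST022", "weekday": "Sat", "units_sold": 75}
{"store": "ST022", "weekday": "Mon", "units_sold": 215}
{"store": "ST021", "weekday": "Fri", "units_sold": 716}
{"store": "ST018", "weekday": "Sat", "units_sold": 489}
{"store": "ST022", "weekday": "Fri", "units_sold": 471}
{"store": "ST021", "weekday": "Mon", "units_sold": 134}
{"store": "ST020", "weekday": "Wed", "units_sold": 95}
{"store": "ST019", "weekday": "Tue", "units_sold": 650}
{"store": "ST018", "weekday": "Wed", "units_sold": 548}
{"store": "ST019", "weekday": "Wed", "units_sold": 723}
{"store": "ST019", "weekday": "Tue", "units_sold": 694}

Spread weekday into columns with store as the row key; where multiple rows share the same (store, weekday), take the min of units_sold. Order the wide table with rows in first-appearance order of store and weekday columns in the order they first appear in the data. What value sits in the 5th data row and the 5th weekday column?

With rows in first-appearance order of store, row 5 is store=ST018. weekday columns in first-appearance order: Mon, Tue, Sat, Fri, Wed; column 5 is Wed.
Long rows with store=ST018, weekday=Wed: min(703, 548) = 548.

548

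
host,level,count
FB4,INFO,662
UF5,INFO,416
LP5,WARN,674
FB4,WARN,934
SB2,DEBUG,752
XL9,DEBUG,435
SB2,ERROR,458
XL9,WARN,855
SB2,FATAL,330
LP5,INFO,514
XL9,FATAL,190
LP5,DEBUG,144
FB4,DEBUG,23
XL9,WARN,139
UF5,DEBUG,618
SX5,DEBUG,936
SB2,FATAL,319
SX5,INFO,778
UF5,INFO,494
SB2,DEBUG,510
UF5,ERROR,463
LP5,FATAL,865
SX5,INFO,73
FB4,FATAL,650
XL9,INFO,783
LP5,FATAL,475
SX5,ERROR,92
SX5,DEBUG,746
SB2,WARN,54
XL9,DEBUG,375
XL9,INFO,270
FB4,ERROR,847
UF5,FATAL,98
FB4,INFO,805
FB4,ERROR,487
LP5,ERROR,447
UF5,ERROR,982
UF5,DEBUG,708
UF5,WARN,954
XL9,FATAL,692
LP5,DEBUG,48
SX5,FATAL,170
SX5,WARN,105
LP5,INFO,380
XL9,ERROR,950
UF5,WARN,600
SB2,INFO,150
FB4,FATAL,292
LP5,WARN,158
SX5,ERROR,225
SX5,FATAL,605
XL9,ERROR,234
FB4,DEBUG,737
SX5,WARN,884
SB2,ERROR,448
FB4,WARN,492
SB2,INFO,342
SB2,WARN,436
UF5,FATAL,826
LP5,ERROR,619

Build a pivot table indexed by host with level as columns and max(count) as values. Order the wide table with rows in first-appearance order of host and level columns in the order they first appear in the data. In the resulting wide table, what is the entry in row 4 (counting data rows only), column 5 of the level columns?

With rows in first-appearance order of host, row 4 is host=SB2. level columns in first-appearance order: INFO, WARN, DEBUG, ERROR, FATAL; column 5 is FATAL.
Long rows with host=SB2, level=FATAL: max(330, 319) = 330.

330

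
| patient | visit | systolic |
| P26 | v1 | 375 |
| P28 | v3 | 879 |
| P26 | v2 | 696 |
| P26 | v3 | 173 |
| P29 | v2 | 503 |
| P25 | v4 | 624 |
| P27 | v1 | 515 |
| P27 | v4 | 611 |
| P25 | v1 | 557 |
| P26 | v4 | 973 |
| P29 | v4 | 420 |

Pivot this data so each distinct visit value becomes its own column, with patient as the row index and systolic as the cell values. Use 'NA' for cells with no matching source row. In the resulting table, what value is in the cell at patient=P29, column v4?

The long row with patient=P29, visit=v4 has systolic=420.

420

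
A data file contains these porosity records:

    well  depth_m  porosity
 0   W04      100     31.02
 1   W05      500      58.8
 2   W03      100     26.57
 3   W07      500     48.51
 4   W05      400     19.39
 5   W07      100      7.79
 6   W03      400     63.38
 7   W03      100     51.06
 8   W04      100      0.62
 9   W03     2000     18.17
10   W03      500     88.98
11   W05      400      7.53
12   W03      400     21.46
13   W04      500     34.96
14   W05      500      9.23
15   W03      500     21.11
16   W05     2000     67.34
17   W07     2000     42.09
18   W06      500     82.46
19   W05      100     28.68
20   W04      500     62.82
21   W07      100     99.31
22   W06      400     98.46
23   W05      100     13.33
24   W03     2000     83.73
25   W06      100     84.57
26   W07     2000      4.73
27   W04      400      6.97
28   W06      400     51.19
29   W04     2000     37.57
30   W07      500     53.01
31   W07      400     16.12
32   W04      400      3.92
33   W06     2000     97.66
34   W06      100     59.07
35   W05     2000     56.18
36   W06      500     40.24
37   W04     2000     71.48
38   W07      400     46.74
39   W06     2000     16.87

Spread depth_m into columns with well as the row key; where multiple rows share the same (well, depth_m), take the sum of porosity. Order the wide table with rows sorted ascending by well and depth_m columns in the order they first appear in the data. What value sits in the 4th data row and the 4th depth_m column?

114.53

With rows sorted ascending by well, row 4 is well=W06. depth_m columns in first-appearance order: 100, 500, 400, 2000; column 4 is 2000.
Long rows with well=W06, depth_m=2000: 97.66 + 16.87 = 114.53.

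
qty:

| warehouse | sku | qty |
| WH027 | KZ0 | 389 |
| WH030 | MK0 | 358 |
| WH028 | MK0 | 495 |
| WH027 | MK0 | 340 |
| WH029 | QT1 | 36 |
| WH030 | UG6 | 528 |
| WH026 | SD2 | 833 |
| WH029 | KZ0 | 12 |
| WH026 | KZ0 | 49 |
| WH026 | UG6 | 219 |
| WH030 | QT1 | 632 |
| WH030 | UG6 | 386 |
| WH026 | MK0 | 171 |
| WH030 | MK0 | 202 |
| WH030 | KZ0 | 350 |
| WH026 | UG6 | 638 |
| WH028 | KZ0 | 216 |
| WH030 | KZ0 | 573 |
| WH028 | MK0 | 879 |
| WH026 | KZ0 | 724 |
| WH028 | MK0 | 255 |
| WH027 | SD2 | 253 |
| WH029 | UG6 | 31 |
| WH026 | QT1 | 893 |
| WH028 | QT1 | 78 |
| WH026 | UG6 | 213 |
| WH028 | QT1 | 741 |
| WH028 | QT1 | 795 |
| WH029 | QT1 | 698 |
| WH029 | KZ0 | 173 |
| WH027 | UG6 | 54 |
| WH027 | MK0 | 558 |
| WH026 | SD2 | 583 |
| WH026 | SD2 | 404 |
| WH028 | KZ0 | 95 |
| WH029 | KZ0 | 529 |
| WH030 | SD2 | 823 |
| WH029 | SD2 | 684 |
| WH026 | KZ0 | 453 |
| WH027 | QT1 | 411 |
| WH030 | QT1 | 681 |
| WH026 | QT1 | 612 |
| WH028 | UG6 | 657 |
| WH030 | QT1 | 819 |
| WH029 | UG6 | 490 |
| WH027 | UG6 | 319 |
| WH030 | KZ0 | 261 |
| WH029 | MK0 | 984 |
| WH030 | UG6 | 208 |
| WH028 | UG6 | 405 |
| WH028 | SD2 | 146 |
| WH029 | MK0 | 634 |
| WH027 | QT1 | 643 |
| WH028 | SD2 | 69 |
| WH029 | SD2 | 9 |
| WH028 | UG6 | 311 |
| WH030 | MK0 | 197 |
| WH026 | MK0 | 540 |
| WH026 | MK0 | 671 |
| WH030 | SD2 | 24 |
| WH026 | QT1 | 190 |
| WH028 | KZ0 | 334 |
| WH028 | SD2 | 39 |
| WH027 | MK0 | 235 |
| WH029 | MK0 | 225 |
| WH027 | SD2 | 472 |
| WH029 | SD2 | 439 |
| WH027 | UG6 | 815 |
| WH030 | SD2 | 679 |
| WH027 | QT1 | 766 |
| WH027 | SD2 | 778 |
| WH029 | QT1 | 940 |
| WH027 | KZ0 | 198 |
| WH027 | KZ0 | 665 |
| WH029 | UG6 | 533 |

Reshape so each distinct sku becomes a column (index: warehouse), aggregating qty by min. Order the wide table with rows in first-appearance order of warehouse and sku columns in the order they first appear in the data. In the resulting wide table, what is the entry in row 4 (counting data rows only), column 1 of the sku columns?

12

With rows in first-appearance order of warehouse, row 4 is warehouse=WH029. sku columns in first-appearance order: KZ0, MK0, QT1, UG6, SD2; column 1 is KZ0.
Long rows with warehouse=WH029, sku=KZ0: min(12, 173, 529) = 12.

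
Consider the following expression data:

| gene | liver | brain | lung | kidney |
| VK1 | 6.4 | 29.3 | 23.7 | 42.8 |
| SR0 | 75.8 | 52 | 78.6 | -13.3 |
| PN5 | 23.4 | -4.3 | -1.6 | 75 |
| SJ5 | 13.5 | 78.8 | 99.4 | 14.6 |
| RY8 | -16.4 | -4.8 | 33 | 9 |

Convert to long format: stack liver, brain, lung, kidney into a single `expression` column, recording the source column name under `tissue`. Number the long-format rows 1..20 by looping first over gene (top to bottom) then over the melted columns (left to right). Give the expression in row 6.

52

20 rows total (5 × 4). Row 6: index ⌊(6-1)/4⌋ = 1 into gene → SR0; (6-1) mod 4 = 1 into the melted columns → brain.
So row 6 is (SR0, brain, 52); expression = 52.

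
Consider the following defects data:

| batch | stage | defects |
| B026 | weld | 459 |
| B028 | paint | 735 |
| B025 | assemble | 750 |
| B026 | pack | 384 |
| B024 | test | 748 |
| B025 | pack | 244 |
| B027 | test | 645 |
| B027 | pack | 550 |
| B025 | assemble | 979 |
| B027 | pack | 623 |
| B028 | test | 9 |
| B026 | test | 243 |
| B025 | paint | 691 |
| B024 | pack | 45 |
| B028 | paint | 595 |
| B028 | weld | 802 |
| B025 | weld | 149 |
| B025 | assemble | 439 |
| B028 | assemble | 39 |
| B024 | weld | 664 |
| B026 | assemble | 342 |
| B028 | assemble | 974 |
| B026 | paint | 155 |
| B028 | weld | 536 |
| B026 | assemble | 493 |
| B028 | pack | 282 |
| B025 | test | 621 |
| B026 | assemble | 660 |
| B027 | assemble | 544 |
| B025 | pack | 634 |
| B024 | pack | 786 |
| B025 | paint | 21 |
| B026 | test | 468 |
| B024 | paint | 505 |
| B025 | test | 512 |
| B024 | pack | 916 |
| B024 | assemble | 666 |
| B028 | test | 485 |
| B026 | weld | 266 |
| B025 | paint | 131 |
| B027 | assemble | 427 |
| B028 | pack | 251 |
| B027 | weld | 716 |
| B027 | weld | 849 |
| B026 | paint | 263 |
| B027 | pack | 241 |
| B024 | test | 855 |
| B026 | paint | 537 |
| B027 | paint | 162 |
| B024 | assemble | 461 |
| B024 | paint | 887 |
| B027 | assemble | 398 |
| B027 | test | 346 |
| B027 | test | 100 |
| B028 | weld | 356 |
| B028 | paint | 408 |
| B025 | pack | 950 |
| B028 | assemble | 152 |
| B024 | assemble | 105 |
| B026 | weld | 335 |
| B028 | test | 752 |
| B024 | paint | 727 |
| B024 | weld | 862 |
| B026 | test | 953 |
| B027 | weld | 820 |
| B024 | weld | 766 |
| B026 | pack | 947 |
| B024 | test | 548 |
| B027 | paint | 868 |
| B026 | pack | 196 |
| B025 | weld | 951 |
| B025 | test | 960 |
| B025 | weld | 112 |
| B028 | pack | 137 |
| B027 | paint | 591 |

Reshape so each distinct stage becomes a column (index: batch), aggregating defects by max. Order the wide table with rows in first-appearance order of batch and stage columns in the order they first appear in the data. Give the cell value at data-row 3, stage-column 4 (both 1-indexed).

With rows in first-appearance order of batch, row 3 is batch=B025. stage columns in first-appearance order: weld, paint, assemble, pack, test; column 4 is pack.
Long rows with batch=B025, stage=pack: max(244, 634, 950) = 950.

950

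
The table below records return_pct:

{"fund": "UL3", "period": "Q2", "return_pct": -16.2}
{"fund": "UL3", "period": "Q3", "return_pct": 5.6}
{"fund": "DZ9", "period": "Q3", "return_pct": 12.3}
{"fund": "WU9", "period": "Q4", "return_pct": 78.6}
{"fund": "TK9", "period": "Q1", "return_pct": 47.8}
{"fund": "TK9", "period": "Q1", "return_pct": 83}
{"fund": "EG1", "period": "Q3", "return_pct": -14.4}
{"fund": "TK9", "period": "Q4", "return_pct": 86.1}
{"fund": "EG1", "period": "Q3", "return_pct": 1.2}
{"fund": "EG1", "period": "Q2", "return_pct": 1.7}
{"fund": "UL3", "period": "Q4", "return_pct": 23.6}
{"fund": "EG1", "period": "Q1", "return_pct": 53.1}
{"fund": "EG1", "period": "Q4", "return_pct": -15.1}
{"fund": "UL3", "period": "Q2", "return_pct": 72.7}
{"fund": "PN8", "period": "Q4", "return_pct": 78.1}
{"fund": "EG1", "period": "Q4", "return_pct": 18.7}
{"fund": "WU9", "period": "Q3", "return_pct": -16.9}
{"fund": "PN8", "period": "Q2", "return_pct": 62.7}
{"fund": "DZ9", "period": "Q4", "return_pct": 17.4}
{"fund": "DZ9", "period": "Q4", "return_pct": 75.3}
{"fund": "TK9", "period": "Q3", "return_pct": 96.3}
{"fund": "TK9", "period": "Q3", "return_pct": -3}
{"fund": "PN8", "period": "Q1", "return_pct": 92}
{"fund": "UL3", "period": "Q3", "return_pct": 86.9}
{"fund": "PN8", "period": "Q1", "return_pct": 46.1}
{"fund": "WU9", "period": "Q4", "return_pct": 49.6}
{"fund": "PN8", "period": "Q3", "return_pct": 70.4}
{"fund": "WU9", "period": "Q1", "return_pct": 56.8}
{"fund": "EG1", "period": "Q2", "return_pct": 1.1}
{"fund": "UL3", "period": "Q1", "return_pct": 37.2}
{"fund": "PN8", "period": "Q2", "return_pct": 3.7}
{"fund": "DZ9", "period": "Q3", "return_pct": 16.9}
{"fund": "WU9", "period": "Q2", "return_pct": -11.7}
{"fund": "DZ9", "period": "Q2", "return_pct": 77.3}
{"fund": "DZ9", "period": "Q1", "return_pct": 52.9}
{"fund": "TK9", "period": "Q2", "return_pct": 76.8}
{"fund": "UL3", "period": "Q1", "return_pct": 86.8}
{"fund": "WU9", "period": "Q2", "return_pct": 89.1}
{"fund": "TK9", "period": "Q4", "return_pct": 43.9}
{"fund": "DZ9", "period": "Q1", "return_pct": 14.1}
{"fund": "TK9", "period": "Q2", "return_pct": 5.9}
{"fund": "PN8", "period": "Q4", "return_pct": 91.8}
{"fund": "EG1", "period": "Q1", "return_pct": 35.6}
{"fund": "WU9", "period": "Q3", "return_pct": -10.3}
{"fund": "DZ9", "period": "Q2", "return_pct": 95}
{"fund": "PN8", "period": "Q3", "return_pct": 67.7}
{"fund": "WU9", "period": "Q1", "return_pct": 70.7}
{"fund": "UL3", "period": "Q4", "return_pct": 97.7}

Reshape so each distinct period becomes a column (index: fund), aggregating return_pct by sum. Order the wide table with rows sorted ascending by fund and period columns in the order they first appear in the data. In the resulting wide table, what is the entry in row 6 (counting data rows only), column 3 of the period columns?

With rows sorted ascending by fund, row 6 is fund=WU9. period columns in first-appearance order: Q2, Q3, Q4, Q1; column 3 is Q4.
Long rows with fund=WU9, period=Q4: 78.6 + 49.6 = 128.2.

128.2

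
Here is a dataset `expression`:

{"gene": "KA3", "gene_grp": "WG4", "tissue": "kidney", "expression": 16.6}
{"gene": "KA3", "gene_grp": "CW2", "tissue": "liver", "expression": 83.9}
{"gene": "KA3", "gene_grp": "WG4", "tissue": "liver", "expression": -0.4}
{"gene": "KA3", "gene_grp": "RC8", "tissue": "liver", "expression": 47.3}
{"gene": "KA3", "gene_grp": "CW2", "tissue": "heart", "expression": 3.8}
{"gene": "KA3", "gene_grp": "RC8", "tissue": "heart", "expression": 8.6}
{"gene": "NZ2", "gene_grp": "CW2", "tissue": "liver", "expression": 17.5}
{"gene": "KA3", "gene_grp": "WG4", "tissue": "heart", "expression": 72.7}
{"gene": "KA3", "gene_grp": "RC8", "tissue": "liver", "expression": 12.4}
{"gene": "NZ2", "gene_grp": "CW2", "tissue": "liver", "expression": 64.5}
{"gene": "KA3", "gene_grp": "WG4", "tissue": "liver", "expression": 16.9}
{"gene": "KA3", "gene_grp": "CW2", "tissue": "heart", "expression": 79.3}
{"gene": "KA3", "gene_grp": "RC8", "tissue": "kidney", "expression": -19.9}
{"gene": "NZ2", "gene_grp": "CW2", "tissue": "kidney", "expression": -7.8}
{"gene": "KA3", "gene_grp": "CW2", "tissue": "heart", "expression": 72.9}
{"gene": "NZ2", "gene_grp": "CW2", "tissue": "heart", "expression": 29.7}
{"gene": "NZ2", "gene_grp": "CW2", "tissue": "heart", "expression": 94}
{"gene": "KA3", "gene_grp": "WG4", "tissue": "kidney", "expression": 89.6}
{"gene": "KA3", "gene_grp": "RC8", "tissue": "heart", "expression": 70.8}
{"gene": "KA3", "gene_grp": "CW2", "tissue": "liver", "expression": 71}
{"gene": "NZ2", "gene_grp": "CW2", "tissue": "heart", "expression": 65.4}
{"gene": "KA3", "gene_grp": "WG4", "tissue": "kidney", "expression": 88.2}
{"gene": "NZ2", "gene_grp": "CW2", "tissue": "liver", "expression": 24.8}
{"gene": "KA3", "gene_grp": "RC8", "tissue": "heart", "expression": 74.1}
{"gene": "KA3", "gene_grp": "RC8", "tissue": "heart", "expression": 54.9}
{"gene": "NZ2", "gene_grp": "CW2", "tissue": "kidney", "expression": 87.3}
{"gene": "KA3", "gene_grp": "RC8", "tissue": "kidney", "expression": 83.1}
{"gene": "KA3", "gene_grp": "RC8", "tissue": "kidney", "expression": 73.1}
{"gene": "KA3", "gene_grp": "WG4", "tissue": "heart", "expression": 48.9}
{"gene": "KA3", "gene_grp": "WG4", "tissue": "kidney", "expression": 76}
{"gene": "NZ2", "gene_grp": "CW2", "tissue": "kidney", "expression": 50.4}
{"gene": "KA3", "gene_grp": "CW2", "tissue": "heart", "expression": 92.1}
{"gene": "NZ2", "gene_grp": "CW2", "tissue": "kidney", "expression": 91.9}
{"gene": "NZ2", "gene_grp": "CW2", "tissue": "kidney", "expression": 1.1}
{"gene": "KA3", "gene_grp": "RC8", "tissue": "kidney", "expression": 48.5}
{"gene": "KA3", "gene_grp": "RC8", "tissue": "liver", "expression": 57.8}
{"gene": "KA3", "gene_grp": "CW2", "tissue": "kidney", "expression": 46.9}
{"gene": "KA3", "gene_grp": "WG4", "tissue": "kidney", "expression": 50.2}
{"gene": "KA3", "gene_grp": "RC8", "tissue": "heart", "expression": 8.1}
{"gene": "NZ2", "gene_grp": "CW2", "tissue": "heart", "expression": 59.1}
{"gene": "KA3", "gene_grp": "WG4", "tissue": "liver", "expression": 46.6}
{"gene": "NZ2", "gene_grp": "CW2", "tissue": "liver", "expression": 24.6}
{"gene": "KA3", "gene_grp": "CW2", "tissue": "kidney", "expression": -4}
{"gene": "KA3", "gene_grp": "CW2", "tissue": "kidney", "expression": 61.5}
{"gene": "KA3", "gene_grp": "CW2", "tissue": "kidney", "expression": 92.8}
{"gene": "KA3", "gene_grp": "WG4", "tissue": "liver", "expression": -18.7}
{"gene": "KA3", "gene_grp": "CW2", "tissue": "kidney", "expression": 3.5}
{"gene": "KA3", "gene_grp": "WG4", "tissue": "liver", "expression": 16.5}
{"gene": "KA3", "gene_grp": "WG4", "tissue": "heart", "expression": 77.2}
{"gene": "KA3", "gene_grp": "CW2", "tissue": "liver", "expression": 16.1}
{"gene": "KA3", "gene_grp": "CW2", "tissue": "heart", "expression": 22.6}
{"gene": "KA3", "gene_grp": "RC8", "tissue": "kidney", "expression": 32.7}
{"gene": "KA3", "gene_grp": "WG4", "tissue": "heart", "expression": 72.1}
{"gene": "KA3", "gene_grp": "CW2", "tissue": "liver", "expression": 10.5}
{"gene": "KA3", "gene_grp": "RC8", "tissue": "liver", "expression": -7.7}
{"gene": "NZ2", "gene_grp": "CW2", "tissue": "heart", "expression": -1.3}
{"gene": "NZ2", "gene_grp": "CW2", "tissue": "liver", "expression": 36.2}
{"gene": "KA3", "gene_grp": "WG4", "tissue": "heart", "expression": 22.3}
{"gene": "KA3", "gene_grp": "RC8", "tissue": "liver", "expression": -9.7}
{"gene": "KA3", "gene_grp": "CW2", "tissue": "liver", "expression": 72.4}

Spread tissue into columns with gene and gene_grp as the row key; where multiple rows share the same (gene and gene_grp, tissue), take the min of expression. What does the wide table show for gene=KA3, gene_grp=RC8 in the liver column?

Rows with gene=KA3, gene_grp=RC8 and tissue=liver: expression values are 47.3, 12.4, 57.8, -7.7, -9.7.
min(47.3, 12.4, 57.8, -7.7, -9.7) = -9.7.

-9.7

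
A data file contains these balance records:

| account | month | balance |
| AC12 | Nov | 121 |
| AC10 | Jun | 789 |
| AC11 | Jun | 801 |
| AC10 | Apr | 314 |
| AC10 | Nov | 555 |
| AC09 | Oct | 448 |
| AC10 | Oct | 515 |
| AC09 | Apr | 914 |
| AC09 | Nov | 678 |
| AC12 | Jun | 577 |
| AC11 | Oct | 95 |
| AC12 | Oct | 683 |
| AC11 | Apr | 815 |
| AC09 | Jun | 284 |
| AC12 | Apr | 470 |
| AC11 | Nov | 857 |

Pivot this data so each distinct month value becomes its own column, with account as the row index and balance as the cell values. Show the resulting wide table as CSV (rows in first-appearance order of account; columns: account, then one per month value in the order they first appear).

Columns: account plus the 4 distinct month values (Nov, Jun, Apr, Oct).
For example, row AC12 column Nov takes balance=121 from the long row (AC12, Nov).

account,Nov,Jun,Apr,Oct
AC12,121,577,470,683
AC10,555,789,314,515
AC11,857,801,815,95
AC09,678,284,914,448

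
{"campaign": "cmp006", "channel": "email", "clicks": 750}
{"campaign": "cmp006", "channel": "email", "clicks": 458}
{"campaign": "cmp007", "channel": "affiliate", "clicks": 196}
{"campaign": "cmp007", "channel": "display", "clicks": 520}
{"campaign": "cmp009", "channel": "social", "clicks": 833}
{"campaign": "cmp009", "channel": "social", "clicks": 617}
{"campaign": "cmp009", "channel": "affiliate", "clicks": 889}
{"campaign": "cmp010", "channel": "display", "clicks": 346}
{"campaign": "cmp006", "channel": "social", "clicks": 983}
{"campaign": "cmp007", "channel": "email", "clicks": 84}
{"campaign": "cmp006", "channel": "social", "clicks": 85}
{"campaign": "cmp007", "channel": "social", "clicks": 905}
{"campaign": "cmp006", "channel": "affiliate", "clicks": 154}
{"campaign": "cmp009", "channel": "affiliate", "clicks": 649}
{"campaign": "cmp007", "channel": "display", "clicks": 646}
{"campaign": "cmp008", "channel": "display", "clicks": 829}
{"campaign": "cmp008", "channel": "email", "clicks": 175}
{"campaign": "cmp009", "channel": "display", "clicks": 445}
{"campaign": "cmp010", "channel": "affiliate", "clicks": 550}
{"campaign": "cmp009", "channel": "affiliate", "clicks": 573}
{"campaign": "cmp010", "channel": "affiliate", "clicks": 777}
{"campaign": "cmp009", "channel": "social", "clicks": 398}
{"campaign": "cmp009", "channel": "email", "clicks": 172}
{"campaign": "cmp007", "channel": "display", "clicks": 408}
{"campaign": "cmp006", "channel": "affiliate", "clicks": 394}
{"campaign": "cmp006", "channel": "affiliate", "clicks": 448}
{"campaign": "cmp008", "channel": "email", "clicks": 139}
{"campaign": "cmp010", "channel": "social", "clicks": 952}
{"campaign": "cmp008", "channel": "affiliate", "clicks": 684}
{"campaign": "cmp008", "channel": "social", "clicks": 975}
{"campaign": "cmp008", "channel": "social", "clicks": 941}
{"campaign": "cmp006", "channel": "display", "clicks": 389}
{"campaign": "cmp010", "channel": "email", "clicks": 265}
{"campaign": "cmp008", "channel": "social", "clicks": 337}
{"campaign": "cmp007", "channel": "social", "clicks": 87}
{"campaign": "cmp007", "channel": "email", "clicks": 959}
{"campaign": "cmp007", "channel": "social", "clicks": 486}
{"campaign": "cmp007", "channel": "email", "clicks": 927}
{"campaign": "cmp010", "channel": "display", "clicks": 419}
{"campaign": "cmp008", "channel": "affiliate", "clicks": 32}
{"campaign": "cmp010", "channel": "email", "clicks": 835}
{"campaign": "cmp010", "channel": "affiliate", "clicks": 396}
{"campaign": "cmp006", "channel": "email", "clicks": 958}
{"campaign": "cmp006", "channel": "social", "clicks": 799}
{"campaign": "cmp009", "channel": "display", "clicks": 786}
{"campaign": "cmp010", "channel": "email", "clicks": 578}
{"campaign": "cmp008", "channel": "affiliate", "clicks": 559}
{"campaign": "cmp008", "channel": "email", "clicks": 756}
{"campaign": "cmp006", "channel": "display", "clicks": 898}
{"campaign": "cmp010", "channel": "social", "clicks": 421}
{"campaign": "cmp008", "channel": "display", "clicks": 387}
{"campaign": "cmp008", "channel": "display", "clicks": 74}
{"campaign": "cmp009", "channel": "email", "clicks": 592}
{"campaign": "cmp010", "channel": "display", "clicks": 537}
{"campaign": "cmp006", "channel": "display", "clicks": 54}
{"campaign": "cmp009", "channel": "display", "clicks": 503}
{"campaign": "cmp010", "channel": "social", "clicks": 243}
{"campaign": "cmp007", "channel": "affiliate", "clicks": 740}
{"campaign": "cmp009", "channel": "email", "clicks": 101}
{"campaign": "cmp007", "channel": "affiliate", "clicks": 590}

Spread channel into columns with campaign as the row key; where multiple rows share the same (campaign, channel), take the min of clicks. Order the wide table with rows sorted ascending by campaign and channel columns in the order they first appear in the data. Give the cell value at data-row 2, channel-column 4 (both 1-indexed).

With rows sorted ascending by campaign, row 2 is campaign=cmp007. channel columns in first-appearance order: email, affiliate, display, social; column 4 is social.
Long rows with campaign=cmp007, channel=social: min(905, 87, 486) = 87.

87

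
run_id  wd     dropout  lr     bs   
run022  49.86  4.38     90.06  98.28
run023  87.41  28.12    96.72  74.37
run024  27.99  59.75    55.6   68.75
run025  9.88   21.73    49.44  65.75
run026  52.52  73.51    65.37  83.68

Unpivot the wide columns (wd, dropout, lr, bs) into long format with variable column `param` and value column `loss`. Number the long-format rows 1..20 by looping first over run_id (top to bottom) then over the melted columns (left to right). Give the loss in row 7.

20 rows total (5 × 4). Row 7: index ⌊(7-1)/4⌋ = 1 into run_id → run023; (7-1) mod 4 = 2 into the melted columns → lr.
So row 7 is (run023, lr, 96.72); loss = 96.72.

96.72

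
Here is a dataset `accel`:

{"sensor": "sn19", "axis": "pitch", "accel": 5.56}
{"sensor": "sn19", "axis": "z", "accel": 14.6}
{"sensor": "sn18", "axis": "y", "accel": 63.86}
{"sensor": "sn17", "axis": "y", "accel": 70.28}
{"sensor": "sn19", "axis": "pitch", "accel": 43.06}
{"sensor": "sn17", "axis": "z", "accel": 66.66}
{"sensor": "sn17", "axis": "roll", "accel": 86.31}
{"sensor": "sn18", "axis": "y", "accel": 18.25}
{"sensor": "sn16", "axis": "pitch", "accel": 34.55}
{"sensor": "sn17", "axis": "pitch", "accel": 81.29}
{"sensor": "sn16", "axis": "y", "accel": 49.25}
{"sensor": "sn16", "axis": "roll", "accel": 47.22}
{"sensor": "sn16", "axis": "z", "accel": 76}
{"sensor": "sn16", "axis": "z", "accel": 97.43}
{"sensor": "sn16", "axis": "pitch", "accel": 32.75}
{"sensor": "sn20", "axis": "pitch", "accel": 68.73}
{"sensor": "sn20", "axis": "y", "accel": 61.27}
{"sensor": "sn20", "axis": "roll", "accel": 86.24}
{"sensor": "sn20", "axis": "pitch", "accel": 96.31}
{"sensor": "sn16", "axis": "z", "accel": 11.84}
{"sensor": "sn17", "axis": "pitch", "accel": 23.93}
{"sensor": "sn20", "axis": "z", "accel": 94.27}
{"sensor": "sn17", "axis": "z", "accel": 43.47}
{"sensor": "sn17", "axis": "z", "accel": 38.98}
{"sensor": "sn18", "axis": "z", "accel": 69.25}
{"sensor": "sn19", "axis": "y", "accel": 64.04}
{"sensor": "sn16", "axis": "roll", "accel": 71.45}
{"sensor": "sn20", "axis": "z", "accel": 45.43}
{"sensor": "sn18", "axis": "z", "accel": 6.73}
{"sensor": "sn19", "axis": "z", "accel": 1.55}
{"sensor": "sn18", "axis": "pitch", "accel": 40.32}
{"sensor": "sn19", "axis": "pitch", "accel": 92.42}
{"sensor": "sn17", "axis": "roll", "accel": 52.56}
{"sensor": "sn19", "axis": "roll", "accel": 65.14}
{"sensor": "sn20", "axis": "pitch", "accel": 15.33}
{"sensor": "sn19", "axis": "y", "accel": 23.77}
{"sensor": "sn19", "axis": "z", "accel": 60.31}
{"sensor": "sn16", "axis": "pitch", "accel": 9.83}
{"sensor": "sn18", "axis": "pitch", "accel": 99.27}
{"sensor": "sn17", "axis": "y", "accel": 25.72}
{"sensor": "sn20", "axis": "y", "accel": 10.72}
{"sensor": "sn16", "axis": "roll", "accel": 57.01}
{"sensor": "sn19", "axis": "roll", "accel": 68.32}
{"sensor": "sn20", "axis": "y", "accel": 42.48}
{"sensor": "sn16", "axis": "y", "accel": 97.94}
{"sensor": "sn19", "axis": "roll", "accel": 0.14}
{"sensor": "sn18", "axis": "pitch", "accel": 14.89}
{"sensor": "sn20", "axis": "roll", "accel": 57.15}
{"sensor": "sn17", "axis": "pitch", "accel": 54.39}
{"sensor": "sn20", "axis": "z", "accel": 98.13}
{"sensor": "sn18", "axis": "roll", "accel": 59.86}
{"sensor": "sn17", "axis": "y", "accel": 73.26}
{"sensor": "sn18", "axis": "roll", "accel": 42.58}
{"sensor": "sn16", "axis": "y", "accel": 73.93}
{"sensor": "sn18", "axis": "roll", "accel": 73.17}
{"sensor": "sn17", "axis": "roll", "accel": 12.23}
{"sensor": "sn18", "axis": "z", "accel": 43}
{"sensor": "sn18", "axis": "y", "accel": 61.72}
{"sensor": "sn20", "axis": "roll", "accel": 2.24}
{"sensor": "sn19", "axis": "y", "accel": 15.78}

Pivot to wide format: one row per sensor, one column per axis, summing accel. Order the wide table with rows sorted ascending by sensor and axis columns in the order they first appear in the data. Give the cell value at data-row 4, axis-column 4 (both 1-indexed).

133.60

With rows sorted ascending by sensor, row 4 is sensor=sn19. axis columns in first-appearance order: pitch, z, y, roll; column 4 is roll.
Long rows with sensor=sn19, axis=roll: 65.14 + 68.32 + 0.14 = 133.60.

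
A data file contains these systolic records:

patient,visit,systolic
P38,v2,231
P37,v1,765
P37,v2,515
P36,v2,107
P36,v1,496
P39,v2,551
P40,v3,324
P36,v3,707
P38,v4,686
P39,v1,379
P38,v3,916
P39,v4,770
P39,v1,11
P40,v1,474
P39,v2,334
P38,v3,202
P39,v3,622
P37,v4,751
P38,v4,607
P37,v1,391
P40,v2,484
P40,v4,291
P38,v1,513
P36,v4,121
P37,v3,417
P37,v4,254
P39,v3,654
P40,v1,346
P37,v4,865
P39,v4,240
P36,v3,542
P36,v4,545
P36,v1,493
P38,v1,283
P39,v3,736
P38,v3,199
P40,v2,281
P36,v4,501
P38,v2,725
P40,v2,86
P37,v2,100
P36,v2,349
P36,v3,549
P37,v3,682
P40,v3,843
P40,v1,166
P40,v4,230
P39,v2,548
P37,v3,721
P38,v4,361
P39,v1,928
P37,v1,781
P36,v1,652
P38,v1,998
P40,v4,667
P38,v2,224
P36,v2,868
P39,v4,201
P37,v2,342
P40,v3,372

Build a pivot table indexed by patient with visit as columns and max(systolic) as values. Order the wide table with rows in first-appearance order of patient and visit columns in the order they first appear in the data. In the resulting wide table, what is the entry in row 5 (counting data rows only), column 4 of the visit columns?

With rows in first-appearance order of patient, row 5 is patient=P40. visit columns in first-appearance order: v2, v1, v3, v4; column 4 is v4.
Long rows with patient=P40, visit=v4: max(291, 230, 667) = 667.

667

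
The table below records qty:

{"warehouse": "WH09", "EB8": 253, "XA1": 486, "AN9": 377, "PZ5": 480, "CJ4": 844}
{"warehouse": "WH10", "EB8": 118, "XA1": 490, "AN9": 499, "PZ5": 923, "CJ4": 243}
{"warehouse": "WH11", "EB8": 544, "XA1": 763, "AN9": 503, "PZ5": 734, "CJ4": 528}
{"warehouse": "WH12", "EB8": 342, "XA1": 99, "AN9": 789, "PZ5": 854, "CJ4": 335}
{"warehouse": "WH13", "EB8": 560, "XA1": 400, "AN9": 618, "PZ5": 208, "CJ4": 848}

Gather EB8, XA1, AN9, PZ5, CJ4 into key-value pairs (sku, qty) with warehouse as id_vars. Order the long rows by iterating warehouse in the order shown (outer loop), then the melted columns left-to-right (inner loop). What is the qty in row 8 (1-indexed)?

25 rows total (5 × 5). Row 8: index ⌊(8-1)/5⌋ = 1 into warehouse → WH10; (8-1) mod 5 = 2 into the melted columns → AN9.
So row 8 is (WH10, AN9, 499); qty = 499.

499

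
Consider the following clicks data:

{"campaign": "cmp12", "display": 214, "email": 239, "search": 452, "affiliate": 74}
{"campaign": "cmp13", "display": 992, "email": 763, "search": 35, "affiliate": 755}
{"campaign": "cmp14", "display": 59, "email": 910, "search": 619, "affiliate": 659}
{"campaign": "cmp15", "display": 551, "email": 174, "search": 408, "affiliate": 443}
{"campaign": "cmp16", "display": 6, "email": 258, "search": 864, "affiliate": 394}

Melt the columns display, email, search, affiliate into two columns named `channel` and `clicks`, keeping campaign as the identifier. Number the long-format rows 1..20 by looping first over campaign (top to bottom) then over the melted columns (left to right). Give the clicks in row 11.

619

20 rows total (5 × 4). Row 11: index ⌊(11-1)/4⌋ = 2 into campaign → cmp14; (11-1) mod 4 = 2 into the melted columns → search.
So row 11 is (cmp14, search, 619); clicks = 619.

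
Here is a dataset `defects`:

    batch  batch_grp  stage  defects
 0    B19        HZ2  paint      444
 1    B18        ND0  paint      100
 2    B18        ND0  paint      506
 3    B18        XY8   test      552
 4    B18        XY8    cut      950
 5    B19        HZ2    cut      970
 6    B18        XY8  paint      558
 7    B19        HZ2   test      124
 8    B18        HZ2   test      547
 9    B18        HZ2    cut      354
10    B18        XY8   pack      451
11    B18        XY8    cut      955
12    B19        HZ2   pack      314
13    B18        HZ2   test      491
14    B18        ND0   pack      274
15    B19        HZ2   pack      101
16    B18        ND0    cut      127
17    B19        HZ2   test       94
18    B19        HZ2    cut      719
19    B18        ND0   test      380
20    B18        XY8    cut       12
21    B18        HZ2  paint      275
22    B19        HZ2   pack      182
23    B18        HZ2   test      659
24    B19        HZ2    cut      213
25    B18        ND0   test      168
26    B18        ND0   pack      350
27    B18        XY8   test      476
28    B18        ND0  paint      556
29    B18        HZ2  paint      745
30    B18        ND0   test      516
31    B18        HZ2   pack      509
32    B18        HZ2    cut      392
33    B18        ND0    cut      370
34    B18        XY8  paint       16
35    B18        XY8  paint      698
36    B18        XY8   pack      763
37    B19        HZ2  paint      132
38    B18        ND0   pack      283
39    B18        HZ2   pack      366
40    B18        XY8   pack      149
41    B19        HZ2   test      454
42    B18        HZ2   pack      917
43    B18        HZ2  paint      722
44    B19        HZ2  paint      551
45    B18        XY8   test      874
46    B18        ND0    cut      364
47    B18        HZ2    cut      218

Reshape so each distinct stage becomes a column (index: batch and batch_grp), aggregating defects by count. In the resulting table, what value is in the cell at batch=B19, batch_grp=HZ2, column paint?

Rows with batch=B19, batch_grp=HZ2 and stage=paint: defects values are 444, 132, 551.
3 rows match — count = 3.

3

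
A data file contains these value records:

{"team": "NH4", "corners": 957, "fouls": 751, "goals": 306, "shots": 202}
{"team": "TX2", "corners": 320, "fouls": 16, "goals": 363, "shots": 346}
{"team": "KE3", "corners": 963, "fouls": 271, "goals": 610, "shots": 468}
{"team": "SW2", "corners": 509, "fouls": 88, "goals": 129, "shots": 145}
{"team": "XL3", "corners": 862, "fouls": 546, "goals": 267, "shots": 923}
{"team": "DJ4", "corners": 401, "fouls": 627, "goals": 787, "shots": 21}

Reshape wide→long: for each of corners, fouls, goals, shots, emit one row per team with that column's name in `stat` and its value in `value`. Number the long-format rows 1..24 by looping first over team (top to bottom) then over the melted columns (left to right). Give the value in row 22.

627

24 rows total (6 × 4). Row 22: index ⌊(22-1)/4⌋ = 5 into team → DJ4; (22-1) mod 4 = 1 into the melted columns → fouls.
So row 22 is (DJ4, fouls, 627); value = 627.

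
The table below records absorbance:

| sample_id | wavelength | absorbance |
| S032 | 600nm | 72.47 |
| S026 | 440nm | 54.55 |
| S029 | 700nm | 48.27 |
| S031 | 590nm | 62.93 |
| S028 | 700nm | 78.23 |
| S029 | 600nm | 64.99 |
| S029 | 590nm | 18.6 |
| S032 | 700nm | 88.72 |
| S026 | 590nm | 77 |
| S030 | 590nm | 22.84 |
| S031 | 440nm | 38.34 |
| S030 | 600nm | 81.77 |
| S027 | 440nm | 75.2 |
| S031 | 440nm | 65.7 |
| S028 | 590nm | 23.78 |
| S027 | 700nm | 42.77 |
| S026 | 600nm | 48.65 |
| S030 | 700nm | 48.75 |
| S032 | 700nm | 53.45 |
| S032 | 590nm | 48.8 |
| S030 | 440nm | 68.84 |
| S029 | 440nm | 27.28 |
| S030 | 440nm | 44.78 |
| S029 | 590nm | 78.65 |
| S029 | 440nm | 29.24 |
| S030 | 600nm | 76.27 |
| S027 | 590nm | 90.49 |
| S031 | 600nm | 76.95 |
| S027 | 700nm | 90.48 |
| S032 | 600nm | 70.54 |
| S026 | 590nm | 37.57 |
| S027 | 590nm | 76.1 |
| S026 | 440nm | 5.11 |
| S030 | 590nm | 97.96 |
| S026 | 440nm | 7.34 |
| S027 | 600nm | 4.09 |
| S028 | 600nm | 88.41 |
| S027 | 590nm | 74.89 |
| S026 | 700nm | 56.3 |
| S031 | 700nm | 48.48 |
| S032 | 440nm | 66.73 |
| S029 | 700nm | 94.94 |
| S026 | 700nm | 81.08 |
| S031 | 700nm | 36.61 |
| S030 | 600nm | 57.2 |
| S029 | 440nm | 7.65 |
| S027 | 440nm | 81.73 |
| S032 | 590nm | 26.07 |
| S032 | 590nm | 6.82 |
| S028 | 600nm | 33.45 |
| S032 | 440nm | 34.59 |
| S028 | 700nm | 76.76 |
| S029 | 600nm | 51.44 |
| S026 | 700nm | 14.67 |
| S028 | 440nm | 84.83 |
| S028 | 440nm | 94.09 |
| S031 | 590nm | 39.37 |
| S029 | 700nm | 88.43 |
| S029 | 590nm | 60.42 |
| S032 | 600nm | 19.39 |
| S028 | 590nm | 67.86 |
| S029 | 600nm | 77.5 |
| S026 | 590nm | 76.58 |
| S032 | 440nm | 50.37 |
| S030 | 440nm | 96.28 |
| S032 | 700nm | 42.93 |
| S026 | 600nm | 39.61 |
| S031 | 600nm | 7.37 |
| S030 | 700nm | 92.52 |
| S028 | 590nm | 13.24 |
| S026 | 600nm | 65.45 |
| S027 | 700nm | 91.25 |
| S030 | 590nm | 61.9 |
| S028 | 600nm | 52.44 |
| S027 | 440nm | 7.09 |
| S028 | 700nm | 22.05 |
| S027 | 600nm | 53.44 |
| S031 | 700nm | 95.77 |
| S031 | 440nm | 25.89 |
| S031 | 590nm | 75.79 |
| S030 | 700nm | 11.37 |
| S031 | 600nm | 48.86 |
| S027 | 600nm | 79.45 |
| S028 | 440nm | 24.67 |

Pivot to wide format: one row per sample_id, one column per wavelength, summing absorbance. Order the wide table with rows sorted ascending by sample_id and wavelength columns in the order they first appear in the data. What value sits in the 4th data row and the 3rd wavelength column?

With rows sorted ascending by sample_id, row 4 is sample_id=S029. wavelength columns in first-appearance order: 600nm, 440nm, 700nm, 590nm; column 3 is 700nm.
Long rows with sample_id=S029, wavelength=700nm: 48.27 + 94.94 + 88.43 = 231.64.

231.64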